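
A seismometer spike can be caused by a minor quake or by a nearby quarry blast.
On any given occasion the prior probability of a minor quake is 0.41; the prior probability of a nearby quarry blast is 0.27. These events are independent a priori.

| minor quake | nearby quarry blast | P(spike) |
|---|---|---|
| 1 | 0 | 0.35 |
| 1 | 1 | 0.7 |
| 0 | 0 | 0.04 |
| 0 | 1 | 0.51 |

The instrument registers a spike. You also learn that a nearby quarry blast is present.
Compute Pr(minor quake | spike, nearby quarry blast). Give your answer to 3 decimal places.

Pr(minor quake | spike, nearby quarry blast) ≈ 0.488

Enumerate both values of minor quake and weight by the priors:
  P(spike | nearby quarry blast) = 0.51*0.59 + 0.7*0.41
        = 0.300900 + 0.287000 = 0.587900
Configurations with minor quake contribute 0.287000, so
  P(minor quake | spike, nearby quarry blast) = 0.287000 / 0.587900 ≈ 0.488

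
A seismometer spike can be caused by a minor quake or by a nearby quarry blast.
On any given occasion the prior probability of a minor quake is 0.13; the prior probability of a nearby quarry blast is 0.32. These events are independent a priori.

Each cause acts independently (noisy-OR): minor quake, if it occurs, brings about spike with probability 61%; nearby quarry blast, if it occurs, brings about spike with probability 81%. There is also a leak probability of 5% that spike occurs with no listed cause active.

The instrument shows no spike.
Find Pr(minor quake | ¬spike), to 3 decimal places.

Under noisy-OR, P(spike | causes) = 1 − (1−0.05)·∏(1−qᵢ) over the active causes.
For the numerator, keep only minor quake=true terms: 0.032752 + 0.002928 = 0.035680
Normalizer over all consistent configurations: 0.95*0.87*0.68 + 0.1805*0.87*0.32 + 0.3705*0.13*0.68 + 0.070395*0.13*0.32 = 0.647951
P(minor quake | ¬spike) = 0.035680/0.647951 ≈ 0.055

Pr(minor quake | ¬spike) ≈ 0.055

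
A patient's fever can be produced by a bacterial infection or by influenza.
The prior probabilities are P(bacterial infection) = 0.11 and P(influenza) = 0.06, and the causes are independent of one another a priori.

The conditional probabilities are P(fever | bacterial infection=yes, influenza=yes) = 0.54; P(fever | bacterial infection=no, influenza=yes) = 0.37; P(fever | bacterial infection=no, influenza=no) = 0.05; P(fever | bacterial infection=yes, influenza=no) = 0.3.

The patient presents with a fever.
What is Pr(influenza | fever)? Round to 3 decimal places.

Pr(influenza | fever) ≈ 0.243

P(fever) = 0.05·0.89·0.94 + 0.37·0.89·0.06 + 0.3·0.11·0.94 + 0.54·0.11·0.06 = 0.041830 + 0.019758 + 0.031020 + 0.003564 = 0.096172
Restricting to configurations with influenza present: 0.019758 + 0.003564 = 0.023322.
So P(influenza | fever) = 0.023322/0.096172 ≈ 0.243.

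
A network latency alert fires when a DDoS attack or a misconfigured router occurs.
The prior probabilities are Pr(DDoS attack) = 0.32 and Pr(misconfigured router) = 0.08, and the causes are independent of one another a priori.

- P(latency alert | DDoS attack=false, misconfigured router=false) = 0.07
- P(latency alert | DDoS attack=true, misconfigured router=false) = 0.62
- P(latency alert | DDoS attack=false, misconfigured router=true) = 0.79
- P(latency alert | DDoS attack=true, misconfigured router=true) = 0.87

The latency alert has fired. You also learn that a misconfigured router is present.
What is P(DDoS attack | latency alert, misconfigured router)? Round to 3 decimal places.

For the numerator, keep only DDoS attack=true terms: 0.87·0.32 = 0.278400
Denominator P(latency alert | misconfigured router): 0.79·0.68 + 0.87·0.32 = 0.815600
P(DDoS attack | latency alert, misconfigured router) = 0.278400/0.815600 ≈ 0.341

P(DDoS attack | latency alert, misconfigured router) ≈ 0.341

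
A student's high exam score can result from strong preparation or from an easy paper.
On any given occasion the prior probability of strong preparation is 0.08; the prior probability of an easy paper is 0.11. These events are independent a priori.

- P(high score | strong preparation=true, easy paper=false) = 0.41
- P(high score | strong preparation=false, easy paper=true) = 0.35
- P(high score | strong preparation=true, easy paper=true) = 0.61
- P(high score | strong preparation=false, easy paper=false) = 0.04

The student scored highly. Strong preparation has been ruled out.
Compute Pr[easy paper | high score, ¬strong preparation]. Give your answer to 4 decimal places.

Pr[easy paper | high score, ¬strong preparation] ≈ 0.5196

Numerator (weight on configurations with easy paper): 0.35·0.11 = 0.038500
Denominator P(high score | ¬strong preparation): 0.04·0.89 + 0.35·0.11 = 0.074100
P(easy paper | high score, ¬strong preparation) = 0.038500/0.074100 ≈ 0.5196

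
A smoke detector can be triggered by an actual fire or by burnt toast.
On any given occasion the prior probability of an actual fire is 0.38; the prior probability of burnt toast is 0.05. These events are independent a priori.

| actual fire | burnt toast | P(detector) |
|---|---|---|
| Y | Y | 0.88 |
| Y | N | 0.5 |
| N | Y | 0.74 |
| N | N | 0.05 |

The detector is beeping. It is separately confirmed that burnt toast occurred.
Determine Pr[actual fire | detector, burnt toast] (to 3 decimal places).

Sum P(detector|·) weighted by the priors over both values of actual fire:
  P(detector | burnt toast) = 0.74*0.62 + 0.88*0.38
        = 0.458800 + 0.334400 = 0.793200
Configurations with actual fire contribute 0.334400, so
  P(actual fire | detector, burnt toast) = 0.334400 / 0.793200 ≈ 0.422

Pr[actual fire | detector, burnt toast] ≈ 0.422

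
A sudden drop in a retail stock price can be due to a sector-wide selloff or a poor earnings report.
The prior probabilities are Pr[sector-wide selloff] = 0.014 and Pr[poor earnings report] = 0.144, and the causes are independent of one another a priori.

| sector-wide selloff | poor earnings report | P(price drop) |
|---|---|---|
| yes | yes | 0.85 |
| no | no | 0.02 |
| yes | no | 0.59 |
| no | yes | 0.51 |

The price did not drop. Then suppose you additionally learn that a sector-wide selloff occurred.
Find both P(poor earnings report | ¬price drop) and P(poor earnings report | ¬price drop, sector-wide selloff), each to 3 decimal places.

Enumerate the 4 (sector-wide selloff, poor earnings report) configurations and weight by the priors:
  P(¬price drop) = 0.98*0.986*0.856 + 0.49*0.986*0.144 + 0.41*0.014*0.856 + 0.15*0.014*0.144
        = 0.827136 + 0.069572 + 0.004913 + 0.000302 = 0.901923
Configurations with poor earnings report contribute 0.069874, so
  P(poor earnings report | ¬price drop) = 0.069874 / 0.901923 ≈ 0.077

With the extra evidence:
For the numerator, keep only poor earnings report=true terms: 0.15·0.144 = 0.021600
Normalizer over all consistent configurations: 0.41·0.856 + 0.15·0.144 = 0.372560
Posterior = 0.021600 / 0.372560 ≈ 0.058

P(poor earnings report | ¬price drop) ≈ 0.077; P(poor earnings report | ¬price drop, sector-wide selloff) ≈ 0.058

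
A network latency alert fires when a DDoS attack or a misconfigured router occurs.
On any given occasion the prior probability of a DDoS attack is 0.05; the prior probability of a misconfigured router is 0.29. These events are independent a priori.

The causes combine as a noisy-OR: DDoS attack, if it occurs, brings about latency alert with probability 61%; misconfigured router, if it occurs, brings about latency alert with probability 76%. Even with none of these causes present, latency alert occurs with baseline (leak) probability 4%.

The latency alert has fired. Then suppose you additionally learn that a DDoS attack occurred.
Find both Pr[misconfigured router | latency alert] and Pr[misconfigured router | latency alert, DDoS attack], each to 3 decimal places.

Under noisy-OR, P(latency alert | causes) = 1 − (1−0.04)·∏(1−qᵢ) over the active causes.
For the numerator, keep only misconfigured router=true terms: 0.212025 + 0.013197 = 0.225222
Normalizer over all consistent configurations: 0.04·0.95·0.71 + 0.7696·0.95·0.29 + 0.6256·0.05·0.71 + 0.910144·0.05·0.29 = 0.274411
Posterior = 0.225222 / 0.274411 ≈ 0.821

Now condition on the additional information:
For the numerator, keep only misconfigured router=true terms: 0.910144*0.29 = 0.263942
The normalizing constant is 0.6256*0.71 + 0.910144*0.29 = 0.708118
Posterior = 0.263942 / 0.708118 ≈ 0.373
— DDoS attack explains away the evidence for misconfigured router.

Pr[misconfigured router | latency alert] ≈ 0.821; Pr[misconfigured router | latency alert, DDoS attack] ≈ 0.373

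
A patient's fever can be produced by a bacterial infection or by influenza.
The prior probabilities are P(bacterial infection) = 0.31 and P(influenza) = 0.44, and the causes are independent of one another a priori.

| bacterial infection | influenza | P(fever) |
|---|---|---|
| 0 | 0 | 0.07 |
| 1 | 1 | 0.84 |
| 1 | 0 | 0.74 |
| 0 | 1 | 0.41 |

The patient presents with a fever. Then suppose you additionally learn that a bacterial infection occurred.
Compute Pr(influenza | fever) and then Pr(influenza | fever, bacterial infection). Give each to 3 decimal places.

Pr(influenza | fever) ≈ 0.606; Pr(influenza | fever, bacterial infection) ≈ 0.471

P(fever) = 0.07·0.69·0.56 + 0.41·0.69·0.44 + 0.74·0.31·0.56 + 0.84·0.31·0.44 = 0.027048 + 0.124476 + 0.128464 + 0.114576 = 0.394564
Of this, 0.239052 comes from 0.124476 + 0.114576 (the influenza=true cases).
Hence the posterior is 0.239052/0.394564 ≈ 0.606.

Now also conditioning on bacterial infection=true:
P(fever | bacterial infection) = 0.74×0.56 + 0.84×0.44 = 0.414400 + 0.369600 = 0.784000
Restricting to configurations with influenza present: 0.84×0.44 = 0.369600.
P(influenza | fever, bacterial infection) = 0.369600 / 0.784000 ≈ 0.471
— bacterial infection explains away the evidence for influenza.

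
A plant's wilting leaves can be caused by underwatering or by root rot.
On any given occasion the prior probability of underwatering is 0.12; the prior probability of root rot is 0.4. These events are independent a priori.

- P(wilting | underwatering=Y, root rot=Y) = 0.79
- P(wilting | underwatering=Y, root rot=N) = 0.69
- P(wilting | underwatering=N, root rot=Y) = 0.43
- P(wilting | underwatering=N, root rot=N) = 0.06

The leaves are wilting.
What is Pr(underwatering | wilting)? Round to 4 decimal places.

Sum P(wilting|·) weighted by the priors over the 4 (underwatering, root rot) configurations:
  P(wilting) = 0.06·0.88·0.6 + 0.43·0.88·0.4 + 0.69·0.12·0.6 + 0.79·0.12·0.4
        = 0.031680 + 0.151360 + 0.049680 + 0.037920 = 0.270640
Configurations with underwatering contribute 0.087600, so
  P(underwatering | wilting) = 0.087600 / 0.270640 ≈ 0.3237

Pr(underwatering | wilting) ≈ 0.3237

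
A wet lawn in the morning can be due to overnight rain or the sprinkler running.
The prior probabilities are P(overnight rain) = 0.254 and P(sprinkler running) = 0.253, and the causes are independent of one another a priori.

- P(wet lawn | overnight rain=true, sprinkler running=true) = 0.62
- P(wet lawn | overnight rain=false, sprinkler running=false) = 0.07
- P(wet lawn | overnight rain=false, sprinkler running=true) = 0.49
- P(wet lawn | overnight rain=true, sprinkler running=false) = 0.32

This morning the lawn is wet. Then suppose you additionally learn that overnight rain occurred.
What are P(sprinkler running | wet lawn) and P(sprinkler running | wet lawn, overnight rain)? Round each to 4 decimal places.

By total probability over the 4 (overnight rain, sprinkler running) configurations:
  P(wet lawn) = 0.07×0.746×0.747 + 0.49×0.746×0.253 + 0.32×0.254×0.747 + 0.62×0.254×0.253
        = 0.039008 + 0.092482 + 0.060716 + 0.039842 = 0.232048
Configurations with sprinkler running contribute 0.132324, so
  P(sprinkler running | wet lawn) = 0.132324 / 0.232048 ≈ 0.5702

Now condition on the additional information:
P(wet lawn | overnight rain) = 0.32×0.747 + 0.62×0.253 = 0.239040 + 0.156860 = 0.395900
Restricting to configurations with sprinkler running present: 0.62×0.253 = 0.156860.
P(sprinkler running | wet lawn, overnight rain) = 0.156860 / 0.395900 ≈ 0.3962
— overnight rain explains away the evidence for sprinkler running.

P(sprinkler running | wet lawn) ≈ 0.5702; P(sprinkler running | wet lawn, overnight rain) ≈ 0.3962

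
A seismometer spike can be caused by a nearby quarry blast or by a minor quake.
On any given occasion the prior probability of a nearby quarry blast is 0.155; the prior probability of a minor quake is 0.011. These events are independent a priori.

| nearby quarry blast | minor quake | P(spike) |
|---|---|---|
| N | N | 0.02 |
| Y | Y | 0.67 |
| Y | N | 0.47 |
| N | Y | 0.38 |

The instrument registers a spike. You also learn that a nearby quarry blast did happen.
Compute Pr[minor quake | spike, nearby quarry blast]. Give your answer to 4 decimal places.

Pr[minor quake | spike, nearby quarry blast] ≈ 0.0156

P(spike | nearby quarry blast) = 0.47*0.989 + 0.67*0.011 = 0.464830 + 0.007370 = 0.472200
The minor quake-present share is 0.67*0.011 = 0.007370.
P(minor quake | spike, nearby quarry blast) = 0.007370 / 0.472200 ≈ 0.0156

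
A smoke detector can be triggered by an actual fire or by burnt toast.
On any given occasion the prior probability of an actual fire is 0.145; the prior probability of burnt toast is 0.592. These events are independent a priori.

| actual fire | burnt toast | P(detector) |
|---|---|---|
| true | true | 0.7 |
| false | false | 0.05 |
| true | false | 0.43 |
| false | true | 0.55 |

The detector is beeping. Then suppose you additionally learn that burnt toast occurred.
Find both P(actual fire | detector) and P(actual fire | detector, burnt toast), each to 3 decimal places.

P(actual fire | detector) ≈ 0.224; P(actual fire | detector, burnt toast) ≈ 0.178

For the numerator, keep only actual fire=true terms: 0.025439 + 0.060088 = 0.085527
Denominator P(detector): 0.05·0.855·0.408 + 0.55·0.855·0.592 + 0.43·0.145·0.408 + 0.7·0.145·0.592 = 0.381357
P(actual fire | detector) = 0.085527/0.381357 ≈ 0.224

Now also conditioning on burnt toast=true:
Enumerate both values of actual fire and weight by the priors:
  P(detector | burnt toast) = 0.55·0.855 + 0.7·0.145
        = 0.470250 + 0.101500 = 0.571750
Keeping only the actual fire-present terms gives 0.101500, so
  P(actual fire | detector, burnt toast) = 0.101500 / 0.571750 ≈ 0.178
The drop from 0.224 to 0.178 is the explaining-away (discounting) effect.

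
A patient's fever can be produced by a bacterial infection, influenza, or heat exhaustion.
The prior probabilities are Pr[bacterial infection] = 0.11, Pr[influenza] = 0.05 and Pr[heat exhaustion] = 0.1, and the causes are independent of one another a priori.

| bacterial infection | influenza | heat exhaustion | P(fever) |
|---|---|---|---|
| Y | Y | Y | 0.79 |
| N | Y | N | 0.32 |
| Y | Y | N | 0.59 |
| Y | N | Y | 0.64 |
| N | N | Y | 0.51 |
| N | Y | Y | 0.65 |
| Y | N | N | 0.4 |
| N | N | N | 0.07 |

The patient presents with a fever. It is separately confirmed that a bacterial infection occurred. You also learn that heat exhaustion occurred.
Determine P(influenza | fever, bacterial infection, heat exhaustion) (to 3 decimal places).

P(influenza | fever, bacterial infection, heat exhaustion) ≈ 0.061

By total probability over both values of influenza:
  P(fever | bacterial infection, heat exhaustion) = 0.64*0.95 + 0.79*0.05
        = 0.608000 + 0.039500 = 0.647500
Configurations with influenza contribute 0.039500, so
  P(influenza | fever, bacterial infection, heat exhaustion) = 0.039500 / 0.647500 ≈ 0.061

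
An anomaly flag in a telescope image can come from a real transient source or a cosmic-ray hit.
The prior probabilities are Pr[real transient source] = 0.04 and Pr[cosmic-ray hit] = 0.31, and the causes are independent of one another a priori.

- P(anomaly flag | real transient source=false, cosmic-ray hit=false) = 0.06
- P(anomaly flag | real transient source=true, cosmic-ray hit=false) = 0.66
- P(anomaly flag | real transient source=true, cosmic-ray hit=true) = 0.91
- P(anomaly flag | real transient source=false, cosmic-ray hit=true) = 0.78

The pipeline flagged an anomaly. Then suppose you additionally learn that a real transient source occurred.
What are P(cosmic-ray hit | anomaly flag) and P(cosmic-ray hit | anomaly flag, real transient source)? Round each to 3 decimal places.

P(anomaly flag) = 0.06·0.96·0.69 + 0.78·0.96·0.31 + 0.66·0.04·0.69 + 0.91·0.04·0.31 = 0.039744 + 0.232128 + 0.018216 + 0.011284 = 0.301372
The cosmic-ray hit-present share is 0.232128 + 0.011284 = 0.243412.
P(cosmic-ray hit | anomaly flag) = 0.243412 / 0.301372 ≈ 0.808

Now also conditioning on real transient source=true:
P(anomaly flag | real transient source) = 0.66·0.69 + 0.91·0.31 = 0.455400 + 0.282100 = 0.737500
Restricting to configurations with cosmic-ray hit present: 0.91·0.31 = 0.282100.
So P(cosmic-ray hit | anomaly flag, real transient source) = 0.282100/0.737500 ≈ 0.383.

P(cosmic-ray hit | anomaly flag) ≈ 0.808; P(cosmic-ray hit | anomaly flag, real transient source) ≈ 0.383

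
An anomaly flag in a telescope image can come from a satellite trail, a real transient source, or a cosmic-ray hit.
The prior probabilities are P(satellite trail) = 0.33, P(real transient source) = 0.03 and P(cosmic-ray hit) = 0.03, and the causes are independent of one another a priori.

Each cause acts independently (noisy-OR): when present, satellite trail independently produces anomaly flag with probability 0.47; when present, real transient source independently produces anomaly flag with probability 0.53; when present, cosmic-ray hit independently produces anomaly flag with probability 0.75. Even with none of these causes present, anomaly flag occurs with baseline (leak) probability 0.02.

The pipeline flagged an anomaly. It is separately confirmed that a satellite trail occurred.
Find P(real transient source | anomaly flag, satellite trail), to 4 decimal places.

Under noisy-OR, P(anomaly flag | causes) = 1 − (1−0.02)·∏(1−qᵢ) over the active causes.
P(anomaly flag | satellite trail) = 0.4806×0.97×0.97 + 0.87015×0.97×0.03 + 0.755882×0.03×0.97 + 0.938971×0.03×0.03 = 0.452197 + 0.025321 + 0.021996 + 0.000845 = 0.500359
Restricting to configurations with real transient source present: 0.021996 + 0.000845 = 0.022841.
P(real transient source | anomaly flag, satellite trail) = 0.022841 / 0.500359 ≈ 0.0456

P(real transient source | anomaly flag, satellite trail) ≈ 0.0456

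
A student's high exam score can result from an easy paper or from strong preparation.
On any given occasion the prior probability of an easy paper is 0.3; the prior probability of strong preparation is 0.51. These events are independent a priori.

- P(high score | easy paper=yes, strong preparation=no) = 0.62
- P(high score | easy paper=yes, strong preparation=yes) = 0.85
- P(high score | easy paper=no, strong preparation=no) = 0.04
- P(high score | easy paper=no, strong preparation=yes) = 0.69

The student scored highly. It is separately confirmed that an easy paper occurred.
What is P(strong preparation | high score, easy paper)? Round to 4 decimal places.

P(strong preparation | high score, easy paper) ≈ 0.5880

Sum P(high score|·) weighted by the priors over both values of strong preparation:
  P(high score | easy paper) = 0.62·0.49 + 0.85·0.51
        = 0.303800 + 0.433500 = 0.737300
Configurations with strong preparation contribute 0.433500, so
  P(strong preparation | high score, easy paper) = 0.433500 / 0.737300 ≈ 0.5880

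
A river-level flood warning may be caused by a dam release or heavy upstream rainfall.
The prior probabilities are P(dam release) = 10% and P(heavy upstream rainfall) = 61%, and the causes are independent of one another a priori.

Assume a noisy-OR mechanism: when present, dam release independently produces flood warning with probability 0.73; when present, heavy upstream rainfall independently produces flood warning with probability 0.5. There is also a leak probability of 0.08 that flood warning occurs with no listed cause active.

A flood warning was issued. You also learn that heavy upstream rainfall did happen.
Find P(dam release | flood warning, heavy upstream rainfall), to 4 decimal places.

P(dam release | flood warning, heavy upstream rainfall) ≈ 0.1527

Under noisy-OR, P(flood warning | causes) = 1 − (1−0.08)·∏(1−qᵢ) over the active causes.
For the numerator, keep only dam release=true terms: 0.8758*0.1 = 0.087580
Normalizer over all consistent configurations: 0.54*0.9 + 0.8758*0.1 = 0.573580
P(dam release | flood warning, heavy upstream rainfall) = 0.087580/0.573580 ≈ 0.1527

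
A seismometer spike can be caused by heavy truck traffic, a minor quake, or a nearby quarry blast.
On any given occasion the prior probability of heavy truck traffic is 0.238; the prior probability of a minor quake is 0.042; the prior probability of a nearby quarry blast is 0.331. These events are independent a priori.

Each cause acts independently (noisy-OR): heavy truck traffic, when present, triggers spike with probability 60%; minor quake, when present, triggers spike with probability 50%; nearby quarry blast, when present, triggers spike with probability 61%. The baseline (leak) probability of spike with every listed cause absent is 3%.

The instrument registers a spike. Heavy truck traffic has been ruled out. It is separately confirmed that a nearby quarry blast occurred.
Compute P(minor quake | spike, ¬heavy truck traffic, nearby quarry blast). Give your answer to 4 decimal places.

P(minor quake | spike, ¬heavy truck traffic, nearby quarry blast) ≈ 0.0541

Under noisy-OR, P(spike | causes) = 1 − (1−0.03)·∏(1−qᵢ) over the active causes.
P(spike | ¬heavy truck traffic, nearby quarry blast) = 0.6217·0.958 + 0.81085·0.042 = 0.595589 + 0.034056 = 0.629645
Of this, 0.034056 comes from 0.81085·0.042 (the minor quake=true cases).
Hence the posterior is 0.034056/0.629645 ≈ 0.0541.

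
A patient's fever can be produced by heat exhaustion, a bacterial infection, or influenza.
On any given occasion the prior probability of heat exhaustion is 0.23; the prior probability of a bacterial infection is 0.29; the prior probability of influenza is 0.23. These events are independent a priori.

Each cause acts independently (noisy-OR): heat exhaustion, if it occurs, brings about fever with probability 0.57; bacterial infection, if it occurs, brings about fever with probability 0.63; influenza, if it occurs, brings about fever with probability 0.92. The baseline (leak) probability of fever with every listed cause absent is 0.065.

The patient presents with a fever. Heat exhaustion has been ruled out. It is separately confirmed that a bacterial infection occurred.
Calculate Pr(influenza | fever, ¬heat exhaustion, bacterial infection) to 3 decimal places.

Under noisy-OR, P(fever | causes) = 1 − (1−0.065)·∏(1−qᵢ) over the active causes.
For the numerator, keep only influenza=true terms: 0.972324×0.23 = 0.223635
The normalizing constant is 0.65405×0.77 + 0.972324×0.23 = 0.727254
Posterior = 0.223635 / 0.727254 ≈ 0.308

Pr(influenza | fever, ¬heat exhaustion, bacterial infection) ≈ 0.308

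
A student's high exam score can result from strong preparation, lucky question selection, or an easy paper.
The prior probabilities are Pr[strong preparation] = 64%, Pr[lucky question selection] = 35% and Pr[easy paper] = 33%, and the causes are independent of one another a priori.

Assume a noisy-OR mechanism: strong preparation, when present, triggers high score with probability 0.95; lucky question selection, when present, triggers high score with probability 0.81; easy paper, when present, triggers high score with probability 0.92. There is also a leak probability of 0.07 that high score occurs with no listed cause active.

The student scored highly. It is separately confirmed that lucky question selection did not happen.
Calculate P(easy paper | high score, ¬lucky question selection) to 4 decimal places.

P(easy paper | high score, ¬lucky question selection) ≈ 0.4294

Under noisy-OR, P(high score | causes) = 1 − (1−0.07)·∏(1−qᵢ) over the active causes.
P(high score | ¬lucky question selection) = 0.07*0.36*0.67 + 0.9256*0.36*0.33 + 0.9535*0.64*0.67 + 0.99628*0.64*0.33 = 0.016884 + 0.109961 + 0.408861 + 0.210414 = 0.746120
Restricting to configurations with easy paper present: 0.109961 + 0.210414 = 0.320375.
P(easy paper | high score, ¬lucky question selection) = 0.320375 / 0.746120 ≈ 0.4294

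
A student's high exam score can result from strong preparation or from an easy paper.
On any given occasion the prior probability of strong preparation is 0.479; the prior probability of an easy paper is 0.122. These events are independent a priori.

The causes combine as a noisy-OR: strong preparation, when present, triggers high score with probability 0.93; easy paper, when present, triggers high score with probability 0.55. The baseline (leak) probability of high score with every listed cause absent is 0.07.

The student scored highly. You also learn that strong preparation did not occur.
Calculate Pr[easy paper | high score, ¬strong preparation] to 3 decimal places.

Under noisy-OR, P(high score | causes) = 1 − (1−0.07)·∏(1−qᵢ) over the active causes.
For the numerator, keep only easy paper=true terms: 0.5815×0.122 = 0.070943
Normalizer over all consistent configurations: 0.07×0.878 + 0.5815×0.122 = 0.132403
Posterior = 0.070943 / 0.132403 ≈ 0.536

Pr[easy paper | high score, ¬strong preparation] ≈ 0.536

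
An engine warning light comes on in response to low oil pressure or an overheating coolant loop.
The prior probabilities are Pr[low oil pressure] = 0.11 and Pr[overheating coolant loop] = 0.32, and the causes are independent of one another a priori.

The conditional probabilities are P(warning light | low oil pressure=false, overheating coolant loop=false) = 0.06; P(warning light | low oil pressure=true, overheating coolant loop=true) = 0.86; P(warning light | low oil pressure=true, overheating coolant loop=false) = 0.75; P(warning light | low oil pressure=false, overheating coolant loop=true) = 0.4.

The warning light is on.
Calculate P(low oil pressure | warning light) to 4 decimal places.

P(low oil pressure | warning light) ≈ 0.3650

Weight on low oil pressure=true, given the evidence: 0.056100 + 0.030272 = 0.086372
The normalizing constant is 0.06·0.89·0.68 + 0.4·0.89·0.32 + 0.75·0.11·0.68 + 0.86·0.11·0.32 = 0.236604
Posterior = 0.086372 / 0.236604 ≈ 0.3650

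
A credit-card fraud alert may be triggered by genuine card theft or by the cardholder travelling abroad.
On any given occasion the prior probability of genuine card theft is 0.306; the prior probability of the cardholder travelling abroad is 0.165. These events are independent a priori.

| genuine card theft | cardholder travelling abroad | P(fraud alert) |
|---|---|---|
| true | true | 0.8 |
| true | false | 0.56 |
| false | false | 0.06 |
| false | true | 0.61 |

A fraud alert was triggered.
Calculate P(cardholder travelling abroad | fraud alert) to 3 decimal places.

P(fraud alert) = 0.06×0.694×0.835 + 0.61×0.694×0.165 + 0.56×0.306×0.835 + 0.8×0.306×0.165 = 0.034769 + 0.069851 + 0.143086 + 0.040392 = 0.288098
Of this, 0.110243 comes from 0.069851 + 0.040392 (the cardholder travelling abroad=true cases).
Hence the posterior is 0.110243/0.288098 ≈ 0.383.

P(cardholder travelling abroad | fraud alert) ≈ 0.383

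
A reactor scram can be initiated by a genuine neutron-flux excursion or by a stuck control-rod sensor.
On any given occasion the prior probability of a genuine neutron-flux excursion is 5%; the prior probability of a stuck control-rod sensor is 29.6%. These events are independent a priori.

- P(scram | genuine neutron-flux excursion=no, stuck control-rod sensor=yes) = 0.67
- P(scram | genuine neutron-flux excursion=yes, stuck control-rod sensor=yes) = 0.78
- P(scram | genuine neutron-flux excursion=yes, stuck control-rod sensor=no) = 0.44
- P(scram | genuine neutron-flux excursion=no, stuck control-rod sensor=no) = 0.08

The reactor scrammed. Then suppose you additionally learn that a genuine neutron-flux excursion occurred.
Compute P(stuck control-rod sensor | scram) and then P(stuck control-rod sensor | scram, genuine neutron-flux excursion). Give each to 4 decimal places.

P(stuck control-rod sensor | scram) ≈ 0.7435; P(stuck control-rod sensor | scram, genuine neutron-flux excursion) ≈ 0.4270

By total probability over the 4 (genuine neutron-flux excursion, stuck control-rod sensor) configurations:
  P(scram) = 0.08*0.95*0.704 + 0.67*0.95*0.296 + 0.44*0.05*0.704 + 0.78*0.05*0.296
        = 0.053504 + 0.188404 + 0.015488 + 0.011544 = 0.268940
Configurations with stuck control-rod sensor contribute 0.199948, so
  P(stuck control-rod sensor | scram) = 0.199948 / 0.268940 ≈ 0.7435

Now condition on the additional information:
Sum P(scram|·) weighted by the priors over both values of stuck control-rod sensor:
  P(scram | genuine neutron-flux excursion) = 0.44*0.704 + 0.78*0.296
        = 0.309760 + 0.230880 = 0.540640
The terms with stuck control-rod sensor present sum to 0.230880, so
  P(stuck control-rod sensor | scram, genuine neutron-flux excursion) = 0.230880 / 0.540640 ≈ 0.4270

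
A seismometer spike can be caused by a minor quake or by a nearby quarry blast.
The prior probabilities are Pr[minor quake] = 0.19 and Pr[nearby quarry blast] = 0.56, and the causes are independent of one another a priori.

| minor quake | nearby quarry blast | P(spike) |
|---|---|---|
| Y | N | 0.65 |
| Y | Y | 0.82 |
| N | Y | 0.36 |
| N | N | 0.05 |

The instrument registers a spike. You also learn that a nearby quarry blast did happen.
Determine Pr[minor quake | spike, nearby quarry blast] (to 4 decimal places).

P(spike | nearby quarry blast) = 0.36·0.81 + 0.82·0.19 = 0.291600 + 0.155800 = 0.447400
The minor quake-present share is 0.82·0.19 = 0.155800.
Hence the posterior is 0.155800/0.447400 ≈ 0.3482.

Pr[minor quake | spike, nearby quarry blast] ≈ 0.3482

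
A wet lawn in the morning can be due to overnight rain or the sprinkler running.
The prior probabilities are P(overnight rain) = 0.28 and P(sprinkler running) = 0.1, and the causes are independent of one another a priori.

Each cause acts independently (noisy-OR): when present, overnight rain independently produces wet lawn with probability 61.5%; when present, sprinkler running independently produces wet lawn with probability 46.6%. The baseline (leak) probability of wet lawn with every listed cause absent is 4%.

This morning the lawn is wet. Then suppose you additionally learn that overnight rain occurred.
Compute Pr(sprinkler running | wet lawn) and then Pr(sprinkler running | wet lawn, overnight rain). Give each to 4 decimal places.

Pr(sprinkler running | wet lawn) ≈ 0.2375; Pr(sprinkler running | wet lawn, overnight rain) ≈ 0.1239

Under noisy-OR, P(wet lawn | causes) = 1 − (1−0.04)·∏(1−qᵢ) over the active causes.
P(wet lawn) = 0.04×0.72×0.9 + 0.48736×0.72×0.1 + 0.6304×0.28×0.9 + 0.802634×0.28×0.1 = 0.025920 + 0.035090 + 0.158861 + 0.022474 = 0.242345
Of this, 0.057564 comes from 0.035090 + 0.022474 (the sprinkler running=true cases).
Hence the posterior is 0.057564/0.242345 ≈ 0.2375.

Now condition on the additional information:
P(wet lawn | overnight rain) = 0.6304·0.9 + 0.802634·0.1 = 0.567360 + 0.080263 = 0.647623
The sprinkler running-present share is 0.802634·0.1 = 0.080263.
Hence the posterior is 0.080263/0.647623 ≈ 0.1239.
Conditioning on overnight rain lowers the posterior on sprinkler running: the classic explaining-away effect in a common-effect structure.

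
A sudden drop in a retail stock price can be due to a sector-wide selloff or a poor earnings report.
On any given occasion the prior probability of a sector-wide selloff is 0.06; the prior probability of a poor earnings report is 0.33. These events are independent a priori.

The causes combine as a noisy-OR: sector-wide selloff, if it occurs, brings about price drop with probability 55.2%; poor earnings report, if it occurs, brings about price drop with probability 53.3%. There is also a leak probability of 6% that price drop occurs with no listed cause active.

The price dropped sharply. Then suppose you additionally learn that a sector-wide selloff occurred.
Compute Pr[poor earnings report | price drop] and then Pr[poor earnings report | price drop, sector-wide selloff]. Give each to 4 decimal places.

Pr[poor earnings report | price drop] ≈ 0.7567; Pr[poor earnings report | price drop, sector-wide selloff] ≈ 0.4060

Under noisy-OR, P(price drop | causes) = 1 − (1−0.06)·∏(1−qᵢ) over the active causes.
P(price drop) = 0.06×0.94×0.67 + 0.56102×0.94×0.33 + 0.57888×0.06×0.67 + 0.803337×0.06×0.33 = 0.037788 + 0.174028 + 0.023271 + 0.015906 = 0.250993
Restricting to configurations with poor earnings report present: 0.174028 + 0.015906 = 0.189934.
Hence the posterior is 0.189934/0.250993 ≈ 0.7567.

With the extra evidence:
By total probability over both values of poor earnings report:
  P(price drop | sector-wide selloff) = 0.57888*0.67 + 0.803337*0.33
        = 0.387850 + 0.265101 = 0.652951
The terms with poor earnings report present sum to 0.265101, so
  P(poor earnings report | price drop, sector-wide selloff) = 0.265101 / 0.652951 ≈ 0.4060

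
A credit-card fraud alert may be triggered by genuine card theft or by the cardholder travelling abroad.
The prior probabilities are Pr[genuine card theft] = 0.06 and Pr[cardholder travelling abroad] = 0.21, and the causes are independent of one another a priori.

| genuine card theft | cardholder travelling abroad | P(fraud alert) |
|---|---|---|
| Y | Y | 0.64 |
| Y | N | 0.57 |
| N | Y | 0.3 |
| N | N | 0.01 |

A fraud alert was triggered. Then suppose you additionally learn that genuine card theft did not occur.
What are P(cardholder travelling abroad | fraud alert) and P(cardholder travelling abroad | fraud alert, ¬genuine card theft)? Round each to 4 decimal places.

Numerator (weight on configurations with cardholder travelling abroad): 0.059220 + 0.008064 = 0.067284
Normalizer over all consistent configurations: 0.01·0.94·0.79 + 0.3·0.94·0.21 + 0.57·0.06·0.79 + 0.64·0.06·0.21 = 0.101728
Posterior = 0.067284 / 0.101728 ≈ 0.6614

With the extra evidence:
For the numerator, keep only cardholder travelling abroad=true terms: 0.3*0.21 = 0.063000
The normalizing constant is 0.01*0.79 + 0.3*0.21 = 0.070900
P(cardholder travelling abroad | fraud alert, ¬genuine card theft) = 0.063000/0.070900 ≈ 0.8886
With genuine card theft excluded, cardholder travelling abroad must carry more of the explanatory weight for the fraud alert.

P(cardholder travelling abroad | fraud alert) ≈ 0.6614; P(cardholder travelling abroad | fraud alert, ¬genuine card theft) ≈ 0.8886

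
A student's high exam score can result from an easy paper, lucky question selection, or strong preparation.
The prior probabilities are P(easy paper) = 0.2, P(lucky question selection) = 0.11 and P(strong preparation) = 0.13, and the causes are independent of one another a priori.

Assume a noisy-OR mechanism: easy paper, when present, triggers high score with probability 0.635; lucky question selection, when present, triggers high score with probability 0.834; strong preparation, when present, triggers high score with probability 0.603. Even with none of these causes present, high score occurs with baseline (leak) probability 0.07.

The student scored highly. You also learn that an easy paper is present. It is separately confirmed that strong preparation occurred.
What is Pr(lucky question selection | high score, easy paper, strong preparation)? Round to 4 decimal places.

Under noisy-OR, P(high score | causes) = 1 − (1−0.07)·∏(1−qᵢ) over the active causes.
Enumerate both values of lucky question selection and weight by the priors:
  P(high score | easy paper, strong preparation) = 0.865238×0.89 + 0.97763×0.11
        = 0.770062 + 0.107539 = 0.877601
Configurations with lucky question selection contribute 0.107539, so
  P(lucky question selection | high score, easy paper, strong preparation) = 0.107539 / 0.877601 ≈ 0.1225

Pr(lucky question selection | high score, easy paper, strong preparation) ≈ 0.1225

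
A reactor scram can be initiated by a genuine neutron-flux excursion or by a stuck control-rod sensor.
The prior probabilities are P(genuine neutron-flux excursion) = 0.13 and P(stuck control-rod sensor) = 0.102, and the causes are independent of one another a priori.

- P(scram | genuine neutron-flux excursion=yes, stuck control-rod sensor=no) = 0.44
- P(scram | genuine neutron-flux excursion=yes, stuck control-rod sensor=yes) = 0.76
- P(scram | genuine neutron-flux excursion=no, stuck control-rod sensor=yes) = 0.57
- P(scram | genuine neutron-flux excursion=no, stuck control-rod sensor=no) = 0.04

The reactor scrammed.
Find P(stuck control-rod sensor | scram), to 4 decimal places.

Enumerate the 4 (genuine neutron-flux excursion, stuck control-rod sensor) configurations and weight by the priors:
  P(scram) = 0.04*0.87*0.898 + 0.57*0.87*0.102 + 0.44*0.13*0.898 + 0.76*0.13*0.102
        = 0.031250 + 0.050582 + 0.051366 + 0.010078 = 0.143276
Configurations with stuck control-rod sensor contribute 0.060660, so
  P(stuck control-rod sensor | scram) = 0.060660 / 0.143276 ≈ 0.4234

P(stuck control-rod sensor | scram) ≈ 0.4234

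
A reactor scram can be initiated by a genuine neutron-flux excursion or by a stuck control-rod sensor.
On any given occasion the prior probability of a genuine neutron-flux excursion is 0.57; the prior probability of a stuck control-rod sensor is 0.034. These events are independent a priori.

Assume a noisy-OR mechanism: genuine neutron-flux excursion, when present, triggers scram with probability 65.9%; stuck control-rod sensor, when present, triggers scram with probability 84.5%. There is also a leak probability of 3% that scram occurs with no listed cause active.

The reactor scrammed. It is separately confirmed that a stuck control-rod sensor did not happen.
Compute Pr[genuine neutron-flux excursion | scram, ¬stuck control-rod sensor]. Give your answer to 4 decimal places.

Pr[genuine neutron-flux excursion | scram, ¬stuck control-rod sensor] ≈ 0.9673

Under noisy-OR, P(scram | causes) = 1 − (1−0.03)·∏(1−qᵢ) over the active causes.
Sum P(scram|·) weighted by the priors over both values of genuine neutron-flux excursion:
  P(scram | ¬stuck control-rod sensor) = 0.03·0.43 + 0.66923·0.57
        = 0.012900 + 0.381461 = 0.394361
Keeping only the genuine neutron-flux excursion-present terms gives 0.381461, so
  P(genuine neutron-flux excursion | scram, ¬stuck control-rod sensor) = 0.381461 / 0.394361 ≈ 0.9673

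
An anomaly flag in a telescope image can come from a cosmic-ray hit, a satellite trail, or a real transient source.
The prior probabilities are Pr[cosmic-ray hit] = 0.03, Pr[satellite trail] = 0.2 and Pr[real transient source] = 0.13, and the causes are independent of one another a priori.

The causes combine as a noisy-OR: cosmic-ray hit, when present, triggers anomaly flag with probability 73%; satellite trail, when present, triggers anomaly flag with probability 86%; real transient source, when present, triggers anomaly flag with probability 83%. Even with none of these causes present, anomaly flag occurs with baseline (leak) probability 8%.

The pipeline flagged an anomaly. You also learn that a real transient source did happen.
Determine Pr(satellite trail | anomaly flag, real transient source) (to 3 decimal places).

Under noisy-OR, P(anomaly flag | causes) = 1 − (1−0.08)·∏(1−qᵢ) over the active causes.
By total probability over the 4 (cosmic-ray hit, satellite trail) configurations:
  P(anomaly flag | real transient source) = 0.8436*0.97*0.8 + 0.978104*0.97*0.2 + 0.957772*0.03*0.8 + 0.994088*0.03*0.2
        = 0.654634 + 0.189752 + 0.022987 + 0.005965 = 0.873338
The terms with satellite trail present sum to 0.195717, so
  P(satellite trail | anomaly flag, real transient source) = 0.195717 / 0.873338 ≈ 0.224

Pr(satellite trail | anomaly flag, real transient source) ≈ 0.224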